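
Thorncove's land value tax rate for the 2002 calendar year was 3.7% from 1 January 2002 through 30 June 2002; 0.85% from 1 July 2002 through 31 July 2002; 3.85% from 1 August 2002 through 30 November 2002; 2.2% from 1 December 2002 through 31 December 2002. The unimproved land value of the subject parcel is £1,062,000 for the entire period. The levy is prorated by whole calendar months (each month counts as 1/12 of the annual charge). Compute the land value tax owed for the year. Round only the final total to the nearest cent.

1 January – 30 June 2002: 6 months at 3.7% → £1,062,000 × 3.7% × 6/12 = £19,647.0000
1 July – 31 July 2002: 1 month at 0.85% → £1,062,000 × 0.85% × 1/12 = £752.2500
1 August – 30 November 2002: 4 months at 3.85% → £1,062,000 × 3.85% × 4/12 = £13,629.0000
1 December – 31 December 2002: 1 month at 2.2% → £1,062,000 × 2.2% × 1/12 = £1,947.0000
Total = £35,975.2500

£35,975.25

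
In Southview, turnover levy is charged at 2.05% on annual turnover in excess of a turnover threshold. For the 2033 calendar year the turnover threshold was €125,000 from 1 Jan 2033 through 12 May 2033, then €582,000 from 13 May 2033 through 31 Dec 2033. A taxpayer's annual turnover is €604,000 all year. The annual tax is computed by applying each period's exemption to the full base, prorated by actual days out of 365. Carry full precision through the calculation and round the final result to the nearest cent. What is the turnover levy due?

€3,839.06

1 Jan – 12 May 2033: 132 days, exemption €125,000 → (€604,000 − €125,000) × 2.05% × 132/365 = €3,551.1616
13 May – 31 Dec 2033: 233 days, exemption €582,000 → (€604,000 − €582,000) × 2.05% × 233/365 = €287.8986
Total = €3,839.0603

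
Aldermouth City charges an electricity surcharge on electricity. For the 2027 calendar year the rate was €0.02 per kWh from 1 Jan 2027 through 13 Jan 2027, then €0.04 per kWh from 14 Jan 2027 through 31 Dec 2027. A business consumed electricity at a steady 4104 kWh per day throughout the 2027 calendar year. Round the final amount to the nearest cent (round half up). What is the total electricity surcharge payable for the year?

1 Jan – 13 Jan 2027: 13 days × 4104 kWh/day = 53,352 kWh at €0.02/kWh → €1,067.04
14 Jan – 31 Dec 2027: 352 days × 4104 kWh/day = 1,444,608 kWh at €0.04/kWh → €57,784.32

€58,851.36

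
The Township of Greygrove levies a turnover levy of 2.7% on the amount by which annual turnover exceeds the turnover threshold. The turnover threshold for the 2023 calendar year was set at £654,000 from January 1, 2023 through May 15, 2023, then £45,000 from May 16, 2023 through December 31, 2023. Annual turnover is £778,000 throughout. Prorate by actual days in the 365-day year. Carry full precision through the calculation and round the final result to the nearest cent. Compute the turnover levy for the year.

£13,709.34

January 1 – May 15, 2023: 135 days, exemption £654,000 → (£778,000 − £654,000) × 2.7% × 135/365 = £1,238.3014
May 16 – December 31, 2023: 230 days, exemption £45,000 → (£778,000 − £45,000) × 2.7% × 230/365 = £12,471.0411
Total = £13,709.3425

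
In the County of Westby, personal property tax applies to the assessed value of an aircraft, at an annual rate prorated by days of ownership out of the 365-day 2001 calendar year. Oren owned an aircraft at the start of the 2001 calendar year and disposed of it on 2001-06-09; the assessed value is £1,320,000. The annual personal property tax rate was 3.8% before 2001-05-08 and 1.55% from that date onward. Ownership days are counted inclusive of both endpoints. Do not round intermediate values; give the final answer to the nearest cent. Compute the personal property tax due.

£19,302.74

2001-01-01 to 2001-05-07: 127 days at 3.8% → £1,320,000 × 3.8% × 127/365 = £17,452.9315
2001-05-08 to 2001-06-09: 33 days at 1.55% → £1,320,000 × 1.55% × 33/365 = £1,849.8082
Total = £19,302.7397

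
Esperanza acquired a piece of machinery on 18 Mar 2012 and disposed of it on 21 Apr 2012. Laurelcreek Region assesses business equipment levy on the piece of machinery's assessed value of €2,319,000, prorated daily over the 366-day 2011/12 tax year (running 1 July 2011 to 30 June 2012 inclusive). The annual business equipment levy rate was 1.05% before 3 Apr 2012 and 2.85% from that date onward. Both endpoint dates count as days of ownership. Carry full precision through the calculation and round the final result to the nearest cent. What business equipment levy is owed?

€4,495.44

18 Mar – 2 Apr 2012: 16 days at 1.05% → €2,319,000 × 1.05% × 16/366 = €1,064.4590
3 Apr – 21 Apr 2012: 19 days at 2.85% → €2,319,000 × 2.85% × 19/366 = €3,430.9795
Total = €4,495.4385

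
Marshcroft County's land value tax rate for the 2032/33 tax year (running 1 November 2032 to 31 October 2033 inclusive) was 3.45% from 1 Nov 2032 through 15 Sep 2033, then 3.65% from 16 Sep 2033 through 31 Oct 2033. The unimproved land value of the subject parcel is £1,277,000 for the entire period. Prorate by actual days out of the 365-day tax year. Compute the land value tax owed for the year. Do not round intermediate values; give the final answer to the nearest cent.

1 Nov 2032 – 15 Sep 2033: 319 days at 3.45% → £1,277,000 × 3.45% × 319/365 = £38,504.1740
16 Sep – 31 Oct 2033: 46 days at 3.65% → £1,277,000 × 3.65% × 46/365 = £5,874.2000
Total = £44,378.3740

£44,378.37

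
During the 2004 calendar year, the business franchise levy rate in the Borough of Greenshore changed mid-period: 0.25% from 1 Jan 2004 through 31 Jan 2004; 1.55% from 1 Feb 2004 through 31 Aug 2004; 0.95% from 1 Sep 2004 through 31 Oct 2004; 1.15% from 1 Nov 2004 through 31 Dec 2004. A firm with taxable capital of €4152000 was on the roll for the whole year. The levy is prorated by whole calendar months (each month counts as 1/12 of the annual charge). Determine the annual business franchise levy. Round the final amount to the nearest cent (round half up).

1 Jan – 31 Jan 2004: 1 month at 0.25% → €4152000 × 0.25% × 1/12 = €865.0000
1 Feb – 31 Aug 2004: 7 months at 1.55% → €4152000 × 1.55% × 7/12 = €37541.0000
1 Sep – 31 Oct 2004: 2 months at 0.95% → €4152000 × 0.95% × 2/12 = €6574.0000
1 Nov – 31 Dec 2004: 2 months at 1.15% → €4152000 × 1.15% × 2/12 = €7958.0000
Total = €52938.0000

€52938.00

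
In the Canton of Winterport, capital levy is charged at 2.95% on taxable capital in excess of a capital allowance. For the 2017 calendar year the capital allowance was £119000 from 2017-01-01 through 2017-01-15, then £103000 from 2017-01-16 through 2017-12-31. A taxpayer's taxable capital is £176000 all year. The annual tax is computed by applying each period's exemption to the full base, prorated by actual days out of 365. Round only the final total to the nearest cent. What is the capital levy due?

£2134.10

2017-01-01 to 2017-01-15: 15 days, exemption £119000 → (£176000 − £119000) × 2.95% × 15/365 = £69.1027
2017-01-16 to 2017-12-31: 350 days, exemption £103000 → (£176000 − £103000) × 2.95% × 350/365 = £2065.0000
Total = £2134.1027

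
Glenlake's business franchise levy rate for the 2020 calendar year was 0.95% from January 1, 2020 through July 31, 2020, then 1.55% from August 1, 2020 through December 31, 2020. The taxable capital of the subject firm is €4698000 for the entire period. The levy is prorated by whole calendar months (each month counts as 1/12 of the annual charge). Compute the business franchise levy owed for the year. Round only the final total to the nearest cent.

€56376.00

January 1 – July 31, 2020: 7 months at 0.95% → €4698000 × 0.95% × 7/12 = €26034.7500
August 1 – December 31, 2020: 5 months at 1.55% → €4698000 × 1.55% × 5/12 = €30341.2500
Total = €56376.0000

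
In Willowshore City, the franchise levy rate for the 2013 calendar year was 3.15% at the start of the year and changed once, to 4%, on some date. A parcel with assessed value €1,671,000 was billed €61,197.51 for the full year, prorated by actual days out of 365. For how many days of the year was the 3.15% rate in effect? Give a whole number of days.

145 days

Let d = days at the first rate; then 365 − d days at the second rate.
€1,671,000 × [3.15%·d + 4%·(365−d)] / 365 = €61,197.51
Solving gives d = 145, so the new rate took effect on 26 May 2013.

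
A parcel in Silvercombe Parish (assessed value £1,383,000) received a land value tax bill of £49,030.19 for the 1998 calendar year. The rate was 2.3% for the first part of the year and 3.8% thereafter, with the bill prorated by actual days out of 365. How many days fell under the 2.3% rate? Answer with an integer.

62 days

Let d = days at the first rate; then 365 − d days at the second rate.
£1,383,000 × [2.3%·d + 3.8%·(365−d)] / 365 = £49,030.19
Solving gives d = 62, so the new rate took effect on 4 Mar 1998.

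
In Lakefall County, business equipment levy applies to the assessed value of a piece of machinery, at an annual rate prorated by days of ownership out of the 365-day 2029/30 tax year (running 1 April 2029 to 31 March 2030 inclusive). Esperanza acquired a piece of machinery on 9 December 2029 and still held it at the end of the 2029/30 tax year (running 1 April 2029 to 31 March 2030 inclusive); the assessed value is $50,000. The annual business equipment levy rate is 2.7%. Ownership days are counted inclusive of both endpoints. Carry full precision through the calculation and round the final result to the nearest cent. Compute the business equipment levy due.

$417.95

Days held (9 December 2029 – 31 March 2030): 113 out of 365
Tax = $50,000 × 2.7% × 113/365 = $417.9452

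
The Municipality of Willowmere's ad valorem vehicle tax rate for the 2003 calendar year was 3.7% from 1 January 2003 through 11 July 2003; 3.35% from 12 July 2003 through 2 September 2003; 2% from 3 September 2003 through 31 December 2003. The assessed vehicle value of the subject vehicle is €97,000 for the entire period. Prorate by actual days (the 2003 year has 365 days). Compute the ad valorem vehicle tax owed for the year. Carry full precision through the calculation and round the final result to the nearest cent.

€2,997.57

1 January – 11 July 2003: 192 days at 3.7% → €97,000 × 3.7% × 192/365 = €1,887.9123
12 July – 2 September 2003: 53 days at 3.35% → €97,000 × 3.35% × 53/365 = €471.8452
3 September – 31 December 2003: 120 days at 2% → €97,000 × 2% × 120/365 = €637.8082
Total = €2,997.5658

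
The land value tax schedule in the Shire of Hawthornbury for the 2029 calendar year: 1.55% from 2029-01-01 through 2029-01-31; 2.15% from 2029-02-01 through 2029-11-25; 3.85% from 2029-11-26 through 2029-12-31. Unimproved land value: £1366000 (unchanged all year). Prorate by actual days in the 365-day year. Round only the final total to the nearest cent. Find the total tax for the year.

£30963.29

2029-01-01 to 2029-01-31: 31 days at 1.55% → £1366000 × 1.55% × 31/365 = £1798.2548
2029-02-01 to 2029-11-25: 298 days at 2.15% → £1366000 × 2.15% × 298/365 = £23977.9781
2029-11-26 to 2029-12-31: 36 days at 3.85% → £1366000 × 3.85% × 36/365 = £5187.0575
Total = £30963.2904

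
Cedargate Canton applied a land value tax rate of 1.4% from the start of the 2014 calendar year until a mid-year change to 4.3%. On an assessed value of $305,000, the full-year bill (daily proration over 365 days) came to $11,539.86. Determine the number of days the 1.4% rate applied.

Let d = days at the first rate; then 365 − d days at the second rate.
$305,000 × [1.4%·d + 4.3%·(365−d)] / 365 = $11,539.86
Solving gives d = 65, so the new rate took effect on March 7, 2014.

65 days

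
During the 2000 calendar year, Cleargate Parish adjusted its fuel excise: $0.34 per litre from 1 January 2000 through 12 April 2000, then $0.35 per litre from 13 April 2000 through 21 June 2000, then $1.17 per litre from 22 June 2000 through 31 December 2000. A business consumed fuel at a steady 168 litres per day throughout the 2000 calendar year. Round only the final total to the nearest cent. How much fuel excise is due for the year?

$47,935.44

1 January – 12 April 2000: 103 days × 168 litres/day = 17,304 litres at $0.34/litre → $5,883.36
13 April – 21 June 2000: 70 days × 168 litres/day = 11,760 litres at $0.35/litre → $4,116.00
22 June – 31 December 2000: 193 days × 168 litres/day = 32,424 litres at $1.17/litre → $37,936.08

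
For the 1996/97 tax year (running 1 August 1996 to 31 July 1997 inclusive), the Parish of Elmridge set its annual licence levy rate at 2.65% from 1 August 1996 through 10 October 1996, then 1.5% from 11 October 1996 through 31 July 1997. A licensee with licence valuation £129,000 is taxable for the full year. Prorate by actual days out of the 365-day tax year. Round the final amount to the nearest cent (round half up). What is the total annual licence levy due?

£2,223.57

1 August – 10 October 1996: 71 days at 2.65% → £129,000 × 2.65% × 71/365 = £664.9685
11 October 1996 – 31 July 1997: 294 days at 1.5% → £129,000 × 1.5% × 294/365 = £1,558.6027
Total = £2,223.5712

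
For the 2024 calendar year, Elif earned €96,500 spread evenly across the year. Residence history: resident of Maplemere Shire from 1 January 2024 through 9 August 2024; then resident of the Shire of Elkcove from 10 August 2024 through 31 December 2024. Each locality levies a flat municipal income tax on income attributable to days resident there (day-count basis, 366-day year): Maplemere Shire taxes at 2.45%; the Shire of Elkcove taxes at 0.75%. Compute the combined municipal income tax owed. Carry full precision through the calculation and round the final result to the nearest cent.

Maplemere Shire, 1 January – 9 August 2024: 222 days → €96,500 × 2.45% × 222/366 = €1,434.0533
The Shire of Elkcove, 10 August – 31 December 2024: 144 days → €96,500 × 0.75% × 144/366 = €284.7541
Total = €1,718.8074

€1,718.81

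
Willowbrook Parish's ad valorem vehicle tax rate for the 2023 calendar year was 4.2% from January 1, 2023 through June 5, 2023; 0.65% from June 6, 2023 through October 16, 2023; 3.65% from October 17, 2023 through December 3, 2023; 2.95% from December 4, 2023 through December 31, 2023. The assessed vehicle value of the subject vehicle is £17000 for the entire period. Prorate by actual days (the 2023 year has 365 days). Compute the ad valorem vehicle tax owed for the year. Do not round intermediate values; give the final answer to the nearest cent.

January 1 – June 5, 2023: 156 days at 4.2% → £17000 × 4.2% × 156/365 = £305.1616
June 6 – October 16, 2023: 133 days at 0.65% → £17000 × 0.65% × 133/365 = £40.2644
October 17 – December 3, 2023: 48 days at 3.65% → £17000 × 3.65% × 48/365 = £81.6000
December 4 – December 31, 2023: 28 days at 2.95% → £17000 × 2.95% × 28/365 = £38.4712
Total = £465.4973

£465.50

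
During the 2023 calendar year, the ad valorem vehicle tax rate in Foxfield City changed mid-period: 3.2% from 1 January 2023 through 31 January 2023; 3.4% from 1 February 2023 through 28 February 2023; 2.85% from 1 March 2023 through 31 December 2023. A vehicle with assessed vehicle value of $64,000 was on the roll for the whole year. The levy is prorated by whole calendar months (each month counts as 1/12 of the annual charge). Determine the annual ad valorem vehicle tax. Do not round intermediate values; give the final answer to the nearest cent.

$1,872.00

1 January – 31 January 2023: 1 month at 3.2% → $64,000 × 3.2% × 1/12 = $170.6667
1 February – 28 February 2023: 1 month at 3.4% → $64,000 × 3.4% × 1/12 = $181.3333
1 March – 31 December 2023: 10 months at 2.85% → $64,000 × 2.85% × 10/12 = $1,520.0000
Total = $1,872.0000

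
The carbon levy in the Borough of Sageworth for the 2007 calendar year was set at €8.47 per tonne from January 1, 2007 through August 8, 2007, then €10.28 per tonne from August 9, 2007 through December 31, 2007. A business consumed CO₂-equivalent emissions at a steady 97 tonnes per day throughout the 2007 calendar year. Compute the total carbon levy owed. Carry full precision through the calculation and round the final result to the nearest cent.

January 1 – August 8, 2007: 220 days × 97 tonnes/day = 21,340 tonnes at €8.47/tonne → €180,749.80
August 9 – December 31, 2007: 145 days × 97 tonnes/day = 14,065 tonnes at €10.28/tonne → €144,588.20

€325,338.00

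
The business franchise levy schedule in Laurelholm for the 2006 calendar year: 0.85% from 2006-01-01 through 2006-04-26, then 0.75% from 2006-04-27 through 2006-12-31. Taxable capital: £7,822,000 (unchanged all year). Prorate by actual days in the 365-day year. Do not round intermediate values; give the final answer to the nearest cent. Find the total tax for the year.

£61,150.90

2006-01-01 to 2006-04-26: 116 days at 0.85% → £7,822,000 × 0.85% × 116/365 = £21,130.1151
2006-04-27 to 2006-12-31: 249 days at 0.75% → £7,822,000 × 0.75% × 249/365 = £40,020.7808
Total = £61,150.8959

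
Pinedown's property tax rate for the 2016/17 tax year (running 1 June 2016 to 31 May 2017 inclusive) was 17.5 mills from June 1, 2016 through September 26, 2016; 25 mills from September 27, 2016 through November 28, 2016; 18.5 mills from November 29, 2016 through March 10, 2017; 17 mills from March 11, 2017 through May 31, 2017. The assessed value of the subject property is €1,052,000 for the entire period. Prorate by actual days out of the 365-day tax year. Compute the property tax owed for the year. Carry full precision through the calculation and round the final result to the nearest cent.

€19,947.65

June 1 – September 26, 2016: 118 days at 17.5 mills → €1,052,000 × 1.75% × 118/365 = €5,951.7260
September 27 – November 28, 2016: 63 days at 25 mills → €1,052,000 × 2.5% × 63/365 = €4,539.4521
November 29, 2016 – March 10, 2017: 102 days at 18.5 mills → €1,052,000 × 1.85% × 102/365 = €5,438.6959
March 11 – May 31, 2017: 82 days at 17 mills → €1,052,000 × 1.7% × 82/365 = €4,017.7753
Total = €19,947.6493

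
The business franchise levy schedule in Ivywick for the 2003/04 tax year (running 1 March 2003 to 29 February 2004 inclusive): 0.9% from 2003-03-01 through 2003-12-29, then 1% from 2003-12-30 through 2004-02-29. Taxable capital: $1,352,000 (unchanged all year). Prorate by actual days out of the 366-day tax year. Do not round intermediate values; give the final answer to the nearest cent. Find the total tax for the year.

$12,397.03

2003-03-01 to 2003-12-29: 304 days at 0.9% → $1,352,000 × 0.9% × 304/366 = $10,106.7541
2003-12-30 to 2004-02-29: 62 days at 1% → $1,352,000 × 1% × 62/366 = $2,290.2732
Total = $12,397.0273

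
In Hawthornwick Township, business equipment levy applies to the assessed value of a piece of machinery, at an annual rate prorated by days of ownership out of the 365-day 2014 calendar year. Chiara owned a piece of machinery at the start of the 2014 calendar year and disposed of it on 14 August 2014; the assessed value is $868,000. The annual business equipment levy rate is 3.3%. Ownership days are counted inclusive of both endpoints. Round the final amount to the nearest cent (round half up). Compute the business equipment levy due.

Days held (1 January – 14 August 2014): 226 out of 365
Tax = $868,000 × 3.3% × 226/365 = $17,735.7370

$17,735.74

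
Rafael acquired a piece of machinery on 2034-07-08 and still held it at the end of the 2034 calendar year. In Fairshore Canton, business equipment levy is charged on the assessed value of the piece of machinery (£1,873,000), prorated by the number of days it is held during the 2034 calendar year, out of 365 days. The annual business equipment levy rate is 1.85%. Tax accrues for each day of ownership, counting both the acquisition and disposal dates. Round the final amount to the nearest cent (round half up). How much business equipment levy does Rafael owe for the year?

Days held (2034-07-08 to 2034-12-31): 177 out of 365
Tax = £1,873,000 × 1.85% × 177/365 = £16,803.1192

£16,803.12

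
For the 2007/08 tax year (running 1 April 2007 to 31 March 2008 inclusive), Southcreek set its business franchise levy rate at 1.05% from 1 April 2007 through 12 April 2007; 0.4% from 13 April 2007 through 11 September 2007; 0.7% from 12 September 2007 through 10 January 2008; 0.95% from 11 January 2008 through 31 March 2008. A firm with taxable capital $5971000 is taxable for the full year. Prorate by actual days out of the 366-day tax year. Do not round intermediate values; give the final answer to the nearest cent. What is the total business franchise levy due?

1 April – 12 April 2007: 12 days at 1.05% → $5971000 × 1.05% × 12/366 = $2055.5902
13 April – 11 September 2007: 152 days at 0.4% → $5971000 × 0.4% × 152/366 = $9919.0383
12 September 2007 – 10 January 2008: 121 days at 0.7% → $5971000 × 0.7% × 121/366 = $13818.1339
11 January – 31 March 2008: 81 days at 0.95% → $5971000 × 0.95% × 81/366 = $12553.7828
Total = $38346.5451

$38346.55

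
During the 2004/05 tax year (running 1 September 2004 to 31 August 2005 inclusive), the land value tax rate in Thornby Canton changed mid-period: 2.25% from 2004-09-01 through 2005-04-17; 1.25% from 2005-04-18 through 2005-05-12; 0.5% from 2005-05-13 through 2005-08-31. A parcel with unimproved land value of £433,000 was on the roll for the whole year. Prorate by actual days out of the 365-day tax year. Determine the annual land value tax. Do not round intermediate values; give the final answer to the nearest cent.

2004-09-01 to 2005-04-17: 229 days at 2.25% → £433,000 × 2.25% × 229/365 = £6,112.4178
2005-04-18 to 2005-05-12: 25 days at 1.25% → £433,000 × 1.25% × 25/365 = £370.7192
2005-05-13 to 2005-08-31: 111 days at 0.5% → £433,000 × 0.5% × 111/365 = £658.3973
Total = £7,141.5342

£7,141.53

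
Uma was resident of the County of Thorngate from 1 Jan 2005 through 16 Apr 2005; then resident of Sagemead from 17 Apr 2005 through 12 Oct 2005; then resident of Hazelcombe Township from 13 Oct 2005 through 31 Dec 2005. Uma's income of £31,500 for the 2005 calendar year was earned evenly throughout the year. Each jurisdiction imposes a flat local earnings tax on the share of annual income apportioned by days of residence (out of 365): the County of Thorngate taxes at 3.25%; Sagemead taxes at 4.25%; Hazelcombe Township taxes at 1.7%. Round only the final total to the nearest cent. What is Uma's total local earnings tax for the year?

£1,071.22

The County of Thorngate, 1 Jan – 16 Apr 2005: 106 days → £31,500 × 3.25% × 106/365 = £297.3082
Sagemead, 17 Apr – 12 Oct 2005: 179 days → £31,500 × 4.25% × 179/365 = £656.5377
Hazelcombe Township, 13 Oct – 31 Dec 2005: 80 days → £31,500 × 1.7% × 80/365 = £117.3699
Total = £1,071.2158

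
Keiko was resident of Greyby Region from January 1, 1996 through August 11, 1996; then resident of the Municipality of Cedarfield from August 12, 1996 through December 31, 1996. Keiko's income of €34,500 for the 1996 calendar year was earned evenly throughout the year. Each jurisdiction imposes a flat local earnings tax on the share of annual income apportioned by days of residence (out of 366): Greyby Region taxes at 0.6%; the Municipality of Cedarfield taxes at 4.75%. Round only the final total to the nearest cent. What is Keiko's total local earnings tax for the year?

Greyby Region, January 1 – August 11, 1996: 224 days → €34,500 × 0.6% × 224/366 = €126.6885
The Municipality of Cedarfield, August 12 – December 31, 1996: 142 days → €34,500 × 4.75% × 142/366 = €635.7992
Total = €762.4877

€762.49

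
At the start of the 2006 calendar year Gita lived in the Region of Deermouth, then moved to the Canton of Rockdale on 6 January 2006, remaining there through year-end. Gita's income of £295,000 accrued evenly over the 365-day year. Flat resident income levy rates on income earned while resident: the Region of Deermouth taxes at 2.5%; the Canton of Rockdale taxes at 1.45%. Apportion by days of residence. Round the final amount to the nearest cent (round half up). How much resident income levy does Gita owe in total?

£4,319.93

The Region of Deermouth, 1 January – 5 January 2006: 5 days → £295,000 × 2.5% × 5/365 = £101.0274
The Canton of Rockdale, 6 January – 31 December 2006: 360 days → £295,000 × 1.45% × 360/365 = £4,218.9041
Total = £4,319.9315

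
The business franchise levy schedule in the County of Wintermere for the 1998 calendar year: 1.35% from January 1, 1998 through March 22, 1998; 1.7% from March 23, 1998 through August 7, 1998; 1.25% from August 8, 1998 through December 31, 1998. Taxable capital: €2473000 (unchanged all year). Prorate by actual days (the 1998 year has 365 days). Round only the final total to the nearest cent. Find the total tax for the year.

January 1 – March 22, 1998: 81 days at 1.35% → €2473000 × 1.35% × 81/365 = €7408.8370
March 23 – August 7, 1998: 138 days at 1.7% → €2473000 × 1.7% × 138/365 = €15894.9534
August 8 – December 31, 1998: 146 days at 1.25% → €2473000 × 1.25% × 146/365 = €12365.0000
Total = €35668.7904

€35668.79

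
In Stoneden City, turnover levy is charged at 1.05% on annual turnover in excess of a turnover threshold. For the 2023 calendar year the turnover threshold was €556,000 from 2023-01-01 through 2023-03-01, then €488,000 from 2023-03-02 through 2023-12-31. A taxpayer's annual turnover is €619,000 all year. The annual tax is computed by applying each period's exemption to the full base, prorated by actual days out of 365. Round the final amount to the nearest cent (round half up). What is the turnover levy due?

€1,258.13

2023-01-01 to 2023-03-01: 60 days, exemption €556,000 → (€619,000 − €556,000) × 1.05% × 60/365 = €108.7397
2023-03-02 to 2023-12-31: 305 days, exemption €488,000 → (€619,000 − €488,000) × 1.05% × 305/365 = €1,149.3904
Total = €1,258.1301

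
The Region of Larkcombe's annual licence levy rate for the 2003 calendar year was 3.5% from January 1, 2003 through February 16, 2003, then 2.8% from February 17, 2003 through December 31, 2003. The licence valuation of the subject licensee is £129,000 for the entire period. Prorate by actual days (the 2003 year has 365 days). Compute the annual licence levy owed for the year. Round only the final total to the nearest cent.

£3,728.28

January 1 – February 16, 2003: 47 days at 3.5% → £129,000 × 3.5% × 47/365 = £581.3836
February 17 – December 31, 2003: 318 days at 2.8% → £129,000 × 2.8% × 318/365 = £3,146.8932
Total = £3,728.2767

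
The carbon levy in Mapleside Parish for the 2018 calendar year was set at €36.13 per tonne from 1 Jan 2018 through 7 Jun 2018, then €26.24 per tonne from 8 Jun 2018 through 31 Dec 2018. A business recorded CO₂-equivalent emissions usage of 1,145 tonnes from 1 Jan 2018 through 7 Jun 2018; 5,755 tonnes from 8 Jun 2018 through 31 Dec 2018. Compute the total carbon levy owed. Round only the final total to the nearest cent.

1 Jan – 7 Jun 2018: 1,145 tonnes at €36.13/tonne → €41368.85
8 Jun – 31 Dec 2018: 5,755 tonnes at €26.24/tonne → €151011.20

€192380.05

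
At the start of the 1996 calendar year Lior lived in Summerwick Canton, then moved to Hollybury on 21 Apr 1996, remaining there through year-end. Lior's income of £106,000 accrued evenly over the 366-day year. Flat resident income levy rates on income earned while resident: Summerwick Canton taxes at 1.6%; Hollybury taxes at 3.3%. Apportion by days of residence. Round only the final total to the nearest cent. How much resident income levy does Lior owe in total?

£2,951.49

Summerwick Canton, 1 Jan – 20 Apr 1996: 111 days → £106,000 × 1.6% × 111/366 = £514.3607
Hollybury, 21 Apr – 31 Dec 1996: 255 days → £106,000 × 3.3% × 255/366 = £2,437.1311
Total = £2,951.4918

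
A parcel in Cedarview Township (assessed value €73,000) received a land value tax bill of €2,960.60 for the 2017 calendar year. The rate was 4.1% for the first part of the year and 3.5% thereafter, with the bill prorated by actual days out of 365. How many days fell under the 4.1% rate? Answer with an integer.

338 days

Let d = days at the first rate; then 365 − d days at the second rate.
€73,000 × [4.1%·d + 3.5%·(365−d)] / 365 = €2,960.60
Solving gives d = 338, so the new rate took effect on December 5, 2017.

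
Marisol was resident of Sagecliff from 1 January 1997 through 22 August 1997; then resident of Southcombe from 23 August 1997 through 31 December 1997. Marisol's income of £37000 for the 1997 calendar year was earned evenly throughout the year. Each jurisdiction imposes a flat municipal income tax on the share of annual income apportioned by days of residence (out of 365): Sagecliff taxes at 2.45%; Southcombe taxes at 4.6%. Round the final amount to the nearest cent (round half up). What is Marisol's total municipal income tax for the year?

Sagecliff, 1 January – 22 August 1997: 234 days → £37000 × 2.45% × 234/365 = £581.1534
Southcombe, 23 August – 31 December 1997: 131 days → £37000 × 4.6% × 131/365 = £610.8548
Total = £1192.0082

£1192.01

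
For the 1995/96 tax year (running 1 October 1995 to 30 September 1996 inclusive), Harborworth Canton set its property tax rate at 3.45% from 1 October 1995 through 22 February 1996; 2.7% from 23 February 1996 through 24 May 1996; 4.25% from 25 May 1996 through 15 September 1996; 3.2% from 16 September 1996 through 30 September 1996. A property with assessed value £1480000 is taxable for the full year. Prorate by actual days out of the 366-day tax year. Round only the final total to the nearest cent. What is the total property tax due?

1 October 1995 – 22 February 1996: 145 days at 3.45% → £1480000 × 3.45% × 145/366 = £20228.6885
23 February – 24 May 1996: 92 days at 2.7% → £1480000 × 2.7% × 92/366 = £10044.5902
25 May – 15 September 1996: 114 days at 4.25% → £1480000 × 4.25% × 114/366 = £19591.8033
16 September – 30 September 1996: 15 days at 3.2% → £1480000 × 3.2% × 15/366 = £1940.9836
Total = £51806.0656

£51806.07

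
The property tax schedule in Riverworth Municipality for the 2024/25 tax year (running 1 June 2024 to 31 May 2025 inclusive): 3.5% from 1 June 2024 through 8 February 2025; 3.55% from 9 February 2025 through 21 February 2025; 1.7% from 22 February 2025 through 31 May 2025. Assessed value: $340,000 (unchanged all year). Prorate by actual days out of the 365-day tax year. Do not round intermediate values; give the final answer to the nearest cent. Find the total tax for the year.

$10,246.11

1 June 2024 – 8 February 2025: 253 days at 3.5% → $340,000 × 3.5% × 253/365 = $8,248.4932
9 February – 21 February 2025: 13 days at 3.55% → $340,000 × 3.55% × 13/365 = $429.8904
22 February – 31 May 2025: 99 days at 1.7% → $340,000 × 1.7% × 99/365 = $1,567.7260
Total = $10,246.1096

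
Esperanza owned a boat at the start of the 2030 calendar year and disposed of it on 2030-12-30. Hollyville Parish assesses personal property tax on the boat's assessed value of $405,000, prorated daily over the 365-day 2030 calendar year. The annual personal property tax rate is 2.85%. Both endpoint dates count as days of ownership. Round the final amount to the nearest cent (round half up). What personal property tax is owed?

$11,510.88

Days held (2030-01-01 to 2030-12-30): 364 out of 365
Tax = $405,000 × 2.85% × 364/365 = $11,510.8767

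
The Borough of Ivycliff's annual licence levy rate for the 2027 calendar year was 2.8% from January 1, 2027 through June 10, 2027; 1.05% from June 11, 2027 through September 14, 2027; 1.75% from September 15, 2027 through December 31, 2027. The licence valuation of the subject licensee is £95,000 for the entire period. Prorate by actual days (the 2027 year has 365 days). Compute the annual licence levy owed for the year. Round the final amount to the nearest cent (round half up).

£1,927.59

January 1 – June 10, 2027: 161 days at 2.8% → £95,000 × 2.8% × 161/365 = £1,173.3151
June 11 – September 14, 2027: 96 days at 1.05% → £95,000 × 1.05% × 96/365 = £262.3562
September 15 – December 31, 2027: 108 days at 1.75% → £95,000 × 1.75% × 108/365 = £491.9178
Total = £1,927.5890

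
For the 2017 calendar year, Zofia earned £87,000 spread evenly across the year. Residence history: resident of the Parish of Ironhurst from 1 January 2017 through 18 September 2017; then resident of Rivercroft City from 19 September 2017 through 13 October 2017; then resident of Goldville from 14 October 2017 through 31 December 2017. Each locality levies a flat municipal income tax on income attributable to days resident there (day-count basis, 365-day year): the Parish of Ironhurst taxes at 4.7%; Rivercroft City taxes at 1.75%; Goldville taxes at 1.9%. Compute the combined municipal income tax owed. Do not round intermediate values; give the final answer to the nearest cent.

£3,385.97

The Parish of Ironhurst, 1 January – 18 September 2017: 261 days → £87,000 × 4.7% × 261/365 = £2,923.9151
Rivercroft City, 19 September – 13 October 2017: 25 days → £87,000 × 1.75% × 25/365 = £104.2808
Goldville, 14 October – 31 December 2017: 79 days → £87,000 × 1.9% × 79/365 = £357.7726
Total = £3,385.9685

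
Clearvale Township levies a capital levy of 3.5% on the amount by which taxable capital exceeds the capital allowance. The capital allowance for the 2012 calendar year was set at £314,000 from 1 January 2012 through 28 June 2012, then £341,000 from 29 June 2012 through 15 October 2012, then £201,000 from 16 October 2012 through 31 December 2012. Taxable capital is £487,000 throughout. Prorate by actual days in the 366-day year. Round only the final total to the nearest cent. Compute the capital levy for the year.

£6,605.63

1 January – 28 June 2012: 180 days, exemption £314,000 → (£487,000 − £314,000) × 3.5% × 180/366 = £2,977.8689
29 June – 15 October 2012: 109 days, exemption £341,000 → (£487,000 − £341,000) × 3.5% × 109/366 = £1,521.8306
16 October – 31 December 2012: 77 days, exemption £201,000 → (£487,000 − £201,000) × 3.5% × 77/366 = £2,105.9290
Total = £6,605.6284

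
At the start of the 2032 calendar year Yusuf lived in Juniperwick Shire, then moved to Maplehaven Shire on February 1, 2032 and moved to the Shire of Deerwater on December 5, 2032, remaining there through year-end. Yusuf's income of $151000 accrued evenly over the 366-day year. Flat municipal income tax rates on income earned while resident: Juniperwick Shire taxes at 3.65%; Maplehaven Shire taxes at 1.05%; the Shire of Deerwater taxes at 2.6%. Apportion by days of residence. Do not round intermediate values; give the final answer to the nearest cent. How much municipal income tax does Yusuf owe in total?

Juniperwick Shire, January 1 – January 31, 2032: 31 days → $151000 × 3.65% × 31/366 = $466.8210
Maplehaven Shire, February 1 – December 4, 2032: 308 days → $151000 × 1.05% × 308/366 = $1334.2459
The Shire of Deerwater, December 5 – December 31, 2032: 27 days → $151000 × 2.6% × 27/366 = $289.6230
Total = $2090.6899

$2090.69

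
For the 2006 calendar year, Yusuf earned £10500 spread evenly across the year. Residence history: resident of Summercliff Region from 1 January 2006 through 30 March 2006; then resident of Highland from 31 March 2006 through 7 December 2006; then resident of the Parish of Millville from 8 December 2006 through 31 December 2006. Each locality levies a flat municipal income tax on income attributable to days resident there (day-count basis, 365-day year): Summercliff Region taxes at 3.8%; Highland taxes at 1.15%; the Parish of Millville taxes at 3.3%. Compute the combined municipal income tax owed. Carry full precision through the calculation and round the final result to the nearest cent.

Summercliff Region, 1 January – 30 March 2006: 89 days → £10500 × 3.8% × 89/365 = £97.2904
Highland, 31 March – 7 December 2006: 252 days → £10500 × 1.15% × 252/365 = £83.3671
The Parish of Millville, 8 December – 31 December 2006: 24 days → £10500 × 3.3% × 24/365 = £22.7836
Total = £203.4411

£203.44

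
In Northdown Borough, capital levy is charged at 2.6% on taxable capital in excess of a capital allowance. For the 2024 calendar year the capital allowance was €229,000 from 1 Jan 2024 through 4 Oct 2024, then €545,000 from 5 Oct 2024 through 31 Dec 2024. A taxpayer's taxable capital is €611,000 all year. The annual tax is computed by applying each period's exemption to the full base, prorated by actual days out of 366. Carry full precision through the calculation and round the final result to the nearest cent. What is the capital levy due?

1 Jan – 4 Oct 2024: 278 days, exemption €229,000 → (€611,000 − €229,000) × 2.6% × 278/366 = €7,543.9781
5 Oct – 31 Dec 2024: 88 days, exemption €545,000 → (€611,000 − €545,000) × 2.6% × 88/366 = €412.5902
Total = €7,956.5683

€7,956.57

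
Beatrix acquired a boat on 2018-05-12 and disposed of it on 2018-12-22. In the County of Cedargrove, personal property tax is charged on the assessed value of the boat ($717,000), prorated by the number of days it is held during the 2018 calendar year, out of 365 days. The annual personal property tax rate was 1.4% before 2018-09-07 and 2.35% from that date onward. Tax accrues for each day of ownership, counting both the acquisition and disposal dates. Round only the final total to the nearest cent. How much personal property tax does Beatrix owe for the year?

$8,184.60

2018-05-12 to 2018-09-06: 118 days at 1.4% → $717,000 × 1.4% × 118/365 = $3,245.1616
2018-09-07 to 2018-12-22: 107 days at 2.35% → $717,000 × 2.35% × 107/365 = $4,939.4425
Total = $8,184.6041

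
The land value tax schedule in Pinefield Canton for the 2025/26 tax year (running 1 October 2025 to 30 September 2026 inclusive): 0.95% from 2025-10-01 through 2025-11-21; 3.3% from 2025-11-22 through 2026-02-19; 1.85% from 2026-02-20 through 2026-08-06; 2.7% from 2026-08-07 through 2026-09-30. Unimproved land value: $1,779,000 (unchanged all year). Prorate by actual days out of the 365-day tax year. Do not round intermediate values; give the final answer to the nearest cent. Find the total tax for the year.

2025-10-01 to 2025-11-21: 52 days at 0.95% → $1,779,000 × 0.95% × 52/365 = $2,407.7425
2025-11-22 to 2026-02-19: 90 days at 3.3% → $1,779,000 × 3.3% × 90/365 = $14,475.6986
2026-02-20 to 2026-08-06: 168 days at 1.85% → $1,779,000 × 1.85% × 168/365 = $15,148.3068
2026-08-07 to 2026-09-30: 55 days at 2.7% → $1,779,000 × 2.7% × 55/365 = $7,237.8493
Total = $39,269.5973

$39,269.60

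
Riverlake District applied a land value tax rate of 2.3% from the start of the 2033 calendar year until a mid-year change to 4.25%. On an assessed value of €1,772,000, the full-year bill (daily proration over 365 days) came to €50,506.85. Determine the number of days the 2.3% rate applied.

262 days

Let d = days at the first rate; then 365 − d days at the second rate.
€1,772,000 × [2.3%·d + 4.25%·(365−d)] / 365 = €50,506.85
Solving gives d = 262, so the new rate took effect on September 20, 2033.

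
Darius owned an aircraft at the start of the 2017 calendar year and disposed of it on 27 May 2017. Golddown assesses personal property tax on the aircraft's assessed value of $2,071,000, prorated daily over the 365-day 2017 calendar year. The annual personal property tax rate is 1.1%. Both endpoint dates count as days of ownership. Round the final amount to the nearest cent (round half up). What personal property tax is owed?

$9,174.81

Days held (1 January – 27 May 2017): 147 out of 365
Tax = $2,071,000 × 1.1% × 147/365 = $9,174.8137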